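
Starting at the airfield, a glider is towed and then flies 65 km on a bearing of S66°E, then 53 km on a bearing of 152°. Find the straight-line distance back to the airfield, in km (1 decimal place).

111.6 km

Leg 1 (S66°E, 65 km): east 65 sin 114° = 59.38, north 65 cos 114° = -26.44
Leg 2 (152°, 53 km): east 53 sin 152° = 24.88, north 53 cos 152° = -46.80
Net: 84.26 east, -73.23 north. Distance = √((84.26)² + (-73.23)²) = 111.640 km.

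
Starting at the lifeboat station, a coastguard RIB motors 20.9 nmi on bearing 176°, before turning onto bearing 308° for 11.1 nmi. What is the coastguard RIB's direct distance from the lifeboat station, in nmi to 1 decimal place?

Leg 1 (176°, 20.9 nmi): east 20.9 sin 176° = 1.46, north 20.9 cos 176° = -20.85
Leg 2 (308°, 11.1 nmi): east 11.1 sin 308° = -8.75, north 11.1 cos 308° = 6.83
Net: -7.29 east, -14.02 north. Distance = √((-7.29)² + (-14.02)²) = 15.797 nmi.

15.8 nmi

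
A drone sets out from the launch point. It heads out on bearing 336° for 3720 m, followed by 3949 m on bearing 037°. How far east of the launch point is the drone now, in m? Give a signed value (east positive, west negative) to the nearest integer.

Leg 1 (336°, 3720 m): east 3720 sin 336° = -1513.06, north 3720 cos 336° = 3398.39
Leg 2 (037°, 3949 m): east 3949 sin 37° = 2376.57, north 3949 cos 37° = 3153.81
Net east component: 863.51 m.

864 m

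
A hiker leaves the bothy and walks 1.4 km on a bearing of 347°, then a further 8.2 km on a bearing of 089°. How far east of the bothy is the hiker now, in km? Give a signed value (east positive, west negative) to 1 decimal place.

7.9 km

Leg 1 (347°, 1.4 km): east 1.4 sin 347° = -0.31, north 1.4 cos 347° = 1.36
Leg 2 (089°, 8.2 km): east 8.2 sin 89° = 8.20, north 8.2 cos 89° = 0.14
Net east component: 7.88 km.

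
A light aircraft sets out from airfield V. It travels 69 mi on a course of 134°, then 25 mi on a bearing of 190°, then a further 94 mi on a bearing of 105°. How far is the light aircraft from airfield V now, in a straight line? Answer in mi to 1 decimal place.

167.1 mi

Leg 1 (134°, 69 mi): east 69 sin 134° = 49.63, north 69 cos 134° = -47.93
Leg 2 (190°, 25 mi): east 25 sin 190° = -4.34, north 25 cos 190° = -24.62
Leg 3 (105°, 94 mi): east 94 sin 105° = 90.80, north 94 cos 105° = -24.33
Net: 136.09 east, -96.88 north. Distance = √((136.09)² + (-96.88)²) = 167.052 mi.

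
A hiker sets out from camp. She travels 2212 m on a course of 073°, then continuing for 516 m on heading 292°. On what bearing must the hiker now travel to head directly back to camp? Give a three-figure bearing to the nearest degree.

243°

Leg 1 (073°, 2212 m): east 2212 sin 73° = 2115.35, north 2212 cos 73° = 646.73
Leg 2 (292°, 516 m): east 516 sin 292° = -478.43, north 516 cos 292° = 193.30
Net displacement: 1636.92 east, 840.02 north. Direction back to start is (-1636.92, -840.02): bearing = atan2(-1636.92, -840.02) mod 360° = 242.83° ≈ 243°.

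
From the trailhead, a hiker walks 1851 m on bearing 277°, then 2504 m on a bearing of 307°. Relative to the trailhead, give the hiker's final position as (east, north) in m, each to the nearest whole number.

Leg 1 (277°, 1851 m): east 1851 sin 277° = -1837.20, north 1851 cos 277° = 225.58
Leg 2 (307°, 2504 m): east 2504 sin 307° = -1999.78, north 2504 cos 307° = 1506.94
Summing: -3836.99 m east, 1732.52 m north → (-3837, 1733).

(-3837, 1733)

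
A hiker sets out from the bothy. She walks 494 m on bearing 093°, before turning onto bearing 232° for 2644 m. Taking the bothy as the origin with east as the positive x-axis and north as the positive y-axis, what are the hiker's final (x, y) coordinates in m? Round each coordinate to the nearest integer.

Leg 1 (093°, 494 m): east 494 sin 93° = 493.32, north 494 cos 93° = -25.85
Leg 2 (232°, 2644 m): east 2644 sin 232° = -2083.50, north 2644 cos 232° = -1627.81
Summing: -1590.18 m east, -1653.66 m north → (-1590, -1654).

(-1590, -1654)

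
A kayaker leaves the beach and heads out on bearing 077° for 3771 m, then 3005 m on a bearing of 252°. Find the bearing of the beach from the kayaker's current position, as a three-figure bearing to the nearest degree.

276°

Leg 1 (077°, 3771 m): east 3771 sin 77° = 3674.35, north 3771 cos 77° = 848.29
Leg 2 (252°, 3005 m): east 3005 sin 252° = -2857.92, north 3005 cos 252° = -928.60
Net displacement: 816.42 east, -80.31 north. Direction back to start is (-816.42, 80.31): bearing = atan2(-816.42, 80.31) mod 360° = 275.62° ≈ 276°.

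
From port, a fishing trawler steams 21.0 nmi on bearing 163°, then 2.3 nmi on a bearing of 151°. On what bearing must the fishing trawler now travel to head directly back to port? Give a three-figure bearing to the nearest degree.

Leg 1 (163°, 21.0 nmi): east 21.0 sin 163° = 6.14, north 21.0 cos 163° = -20.08
Leg 2 (151°, 2.3 nmi): east 2.3 sin 151° = 1.12, north 2.3 cos 151° = -2.01
Net displacement: 7.25 east, -22.09 north. Direction back to start is (-7.25, 22.09): bearing = atan2(-7.25, 22.09) mod 360° = 341.82° ≈ 342°.

342°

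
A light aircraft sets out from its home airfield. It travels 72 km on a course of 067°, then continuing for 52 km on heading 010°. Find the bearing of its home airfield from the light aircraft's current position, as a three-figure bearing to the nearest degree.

Leg 1 (067°, 72 km): east 72 sin 67° = 66.28, north 72 cos 67° = 28.13
Leg 2 (010°, 52 km): east 52 sin 10° = 9.03, north 52 cos 10° = 51.21
Net displacement: 75.31 east, 79.34 north. Direction back to start is (-75.31, -79.34): bearing = atan2(-75.31, -79.34) mod 360° = 223.50° ≈ 224°.

224°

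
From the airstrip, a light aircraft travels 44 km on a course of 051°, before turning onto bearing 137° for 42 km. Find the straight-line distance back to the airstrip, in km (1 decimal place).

Leg 1 (051°, 44 km): east 44 sin 51° = 34.19, north 44 cos 51° = 27.69
Leg 2 (137°, 42 km): east 42 sin 137° = 28.64, north 42 cos 137° = -30.72
Net: 62.84 east, -3.03 north. Distance = √((62.84)² + (-3.03)²) = 62.911 km.

62.9 km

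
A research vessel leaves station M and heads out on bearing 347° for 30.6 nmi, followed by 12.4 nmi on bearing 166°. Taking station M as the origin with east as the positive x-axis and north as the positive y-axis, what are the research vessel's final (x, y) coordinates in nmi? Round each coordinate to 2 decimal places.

(-3.88, 17.78)

Leg 1 (347°, 30.6 nmi): east 30.6 sin 347° = -6.88, north 30.6 cos 347° = 29.82
Leg 2 (166°, 12.4 nmi): east 12.4 sin 166° = 3.00, north 12.4 cos 166° = -12.03
Summing: -3.88 nmi east, 17.78 nmi north → (-3.88, 17.78).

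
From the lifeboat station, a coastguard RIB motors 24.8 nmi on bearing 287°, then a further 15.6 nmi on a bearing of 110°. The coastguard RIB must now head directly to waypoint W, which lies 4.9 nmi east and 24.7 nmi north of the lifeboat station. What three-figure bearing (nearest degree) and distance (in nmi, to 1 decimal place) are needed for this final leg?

031°, 26.7 nmi

Leg 1 (287°, 24.8 nmi): east 24.8 sin 287° = -23.72, north 24.8 cos 287° = 7.25
Leg 2 (110°, 15.6 nmi): east 15.6 sin 110° = 14.66, north 15.6 cos 110° = -5.34
Current position: (-9.06, 1.92). Target: (4.9, 24.7). Remaining: Δeast = 13.96, Δnorth = 22.78.
Bearing = atan2(13.96, 22.78) mod 360° = 31.49°; distance = √((13.96)² + (22.78)²) = 26.720 nmi.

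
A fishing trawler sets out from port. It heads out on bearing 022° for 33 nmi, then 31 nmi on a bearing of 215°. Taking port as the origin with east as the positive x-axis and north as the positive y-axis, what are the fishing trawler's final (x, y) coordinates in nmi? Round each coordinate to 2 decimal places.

Leg 1 (022°, 33 nmi): east 33 sin 22° = 12.36, north 33 cos 22° = 30.60
Leg 2 (215°, 31 nmi): east 31 sin 215° = -17.78, north 31 cos 215° = -25.39
Summing: -5.42 nmi east, 5.20 nmi north → (-5.42, 5.20).

(-5.42, 5.20)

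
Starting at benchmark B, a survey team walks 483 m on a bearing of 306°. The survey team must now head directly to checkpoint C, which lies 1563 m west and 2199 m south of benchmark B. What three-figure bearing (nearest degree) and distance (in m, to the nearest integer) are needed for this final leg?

Leg 1 (306°, 483 m): east 483 sin 306° = -390.76, north 483 cos 306° = 283.90
Current position: (-390.76, 283.90). Target: (-1563, -2199). Remaining: Δeast = -1172.24, Δnorth = -2482.90.
Bearing = atan2(-1172.24, -2482.90) mod 360° = 205.27°; distance = √((-1172.24)² + (-2482.90)²) = 2745.715 m.

205°, 2746 m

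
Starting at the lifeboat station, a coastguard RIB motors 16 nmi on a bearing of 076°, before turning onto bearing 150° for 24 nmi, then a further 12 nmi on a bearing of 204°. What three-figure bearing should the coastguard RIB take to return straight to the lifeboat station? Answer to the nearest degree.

Leg 1 (076°, 16 nmi): east 16 sin 76° = 15.52, north 16 cos 76° = 3.87
Leg 2 (150°, 24 nmi): east 24 sin 150° = 12.00, north 24 cos 150° = -20.78
Leg 3 (204°, 12 nmi): east 12 sin 204° = -4.88, north 12 cos 204° = -10.96
Net displacement: 22.64 east, -27.88 north. Direction back to start is (-22.64, 27.88): bearing = atan2(-22.64, 27.88) mod 360° = 320.91° ≈ 321°.

321°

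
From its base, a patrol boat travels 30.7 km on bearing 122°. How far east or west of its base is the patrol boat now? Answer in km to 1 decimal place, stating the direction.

Leg 1 (122°, 30.7 km): east 30.7 sin 122° = 26.04, north 30.7 cos 122° = -16.27
Net east component: 26.04 km.

26.0 km east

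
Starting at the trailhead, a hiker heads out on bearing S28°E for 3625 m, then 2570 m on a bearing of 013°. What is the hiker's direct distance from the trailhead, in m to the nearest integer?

Leg 1 (S28°E, 3625 m): east 3625 sin 152° = 1701.83, north 3625 cos 152° = -3200.69
Leg 2 (013°, 2570 m): east 2570 sin 13° = 578.12, north 2570 cos 13° = 2504.13
Net: 2279.96 east, -696.55 north. Distance = √((2279.96)² + (-696.55)²) = 2383.988 m.

2384 m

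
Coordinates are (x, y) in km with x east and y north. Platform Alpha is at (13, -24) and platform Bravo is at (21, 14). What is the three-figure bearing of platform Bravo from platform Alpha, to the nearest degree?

Δeast = 21 − 13 = 8.00; Δnorth = 14 − -24 = 38.00.
Bearing = atan2(Δeast, Δnorth) mod 360° = 11.89° ≈ 012°.

012°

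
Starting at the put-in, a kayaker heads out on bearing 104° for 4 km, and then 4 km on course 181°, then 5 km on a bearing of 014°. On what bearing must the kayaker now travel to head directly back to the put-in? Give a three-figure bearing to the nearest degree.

271°

Leg 1 (104°, 4 km): east 4 sin 104° = 3.88, north 4 cos 104° = -0.97
Leg 2 (181°, 4 km): east 4 sin 181° = -0.07, north 4 cos 181° = -4.00
Leg 3 (014°, 5 km): east 5 sin 14° = 1.21, north 5 cos 14° = 4.85
Net displacement: 5.02 east, -0.12 north. Direction back to start is (-5.02, 0.12): bearing = atan2(-5.02, 0.12) mod 360° = 271.32° ≈ 271°.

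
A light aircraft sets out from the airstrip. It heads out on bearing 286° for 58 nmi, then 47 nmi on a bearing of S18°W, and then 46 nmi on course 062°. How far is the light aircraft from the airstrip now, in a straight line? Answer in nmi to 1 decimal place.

Leg 1 (286°, 58 nmi): east 58 sin 286° = -55.75, north 58 cos 286° = 15.99
Leg 2 (S18°W, 47 nmi): east 47 sin 198° = -14.52, north 47 cos 198° = -44.70
Leg 3 (062°, 46 nmi): east 46 sin 62° = 40.62, north 46 cos 62° = 21.60
Net: -29.66 east, -7.12 north. Distance = √((-29.66)² + (-7.12)²) = 30.503 nmi.

30.5 nmi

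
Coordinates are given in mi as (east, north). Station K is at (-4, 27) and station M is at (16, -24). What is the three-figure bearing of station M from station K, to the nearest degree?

Δeast = 16 − -4 = 20.00; Δnorth = -24 − 27 = -51.00.
Bearing = atan2(Δeast, Δnorth) mod 360° = 158.59° ≈ 159°.

159°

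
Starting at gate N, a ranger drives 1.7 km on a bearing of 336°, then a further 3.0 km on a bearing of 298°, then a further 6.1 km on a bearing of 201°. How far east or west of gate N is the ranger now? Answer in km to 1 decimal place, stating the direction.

Leg 1 (336°, 1.7 km): east 1.7 sin 336° = -0.69, north 1.7 cos 336° = 1.55
Leg 2 (298°, 3.0 km): east 3.0 sin 298° = -2.65, north 3.0 cos 298° = 1.41
Leg 3 (201°, 6.1 km): east 6.1 sin 201° = -2.19, north 6.1 cos 201° = -5.69
Net east component: -5.53 km.

5.5 km west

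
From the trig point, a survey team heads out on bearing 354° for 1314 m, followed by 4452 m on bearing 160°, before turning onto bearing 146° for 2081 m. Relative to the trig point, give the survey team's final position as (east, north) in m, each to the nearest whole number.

(2549, -4602)

Leg 1 (354°, 1314 m): east 1314 sin 354° = -137.35, north 1314 cos 354° = 1306.80
Leg 2 (160°, 4452 m): east 4452 sin 160° = 1522.67, north 4452 cos 160° = -4183.51
Leg 3 (146°, 2081 m): east 2081 sin 146° = 1163.68, north 2081 cos 146° = -1725.23
Summing: 2549.00 m east, -4601.94 m north → (2549, -4602).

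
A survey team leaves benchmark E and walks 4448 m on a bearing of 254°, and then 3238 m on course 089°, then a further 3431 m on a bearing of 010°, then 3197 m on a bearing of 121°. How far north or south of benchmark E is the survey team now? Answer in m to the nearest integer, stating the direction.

563 m north

Leg 1 (254°, 4448 m): east 4448 sin 254° = -4275.69, north 4448 cos 254° = -1226.03
Leg 2 (089°, 3238 m): east 3238 sin 89° = 3237.51, north 3238 cos 89° = 56.51
Leg 3 (010°, 3431 m): east 3431 sin 10° = 595.79, north 3431 cos 10° = 3378.88
Leg 4 (121°, 3197 m): east 3197 sin 121° = 2740.36, north 3197 cos 121° = -1646.58
Net north component: 562.77 m.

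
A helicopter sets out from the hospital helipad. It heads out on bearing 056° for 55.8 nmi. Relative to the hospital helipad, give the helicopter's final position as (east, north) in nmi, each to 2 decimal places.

(46.26, 31.20)

Leg 1 (056°, 55.8 nmi): east 55.8 sin 56° = 46.26, north 55.8 cos 56° = 31.20
Summing: 46.26 nmi east, 31.20 nmi north → (46.26, 31.20).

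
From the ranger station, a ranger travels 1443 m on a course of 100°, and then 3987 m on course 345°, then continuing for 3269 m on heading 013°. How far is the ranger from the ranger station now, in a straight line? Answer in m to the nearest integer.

6878 m

Leg 1 (100°, 1443 m): east 1443 sin 100° = 1421.08, north 1443 cos 100° = -250.57
Leg 2 (345°, 3987 m): east 3987 sin 345° = -1031.91, north 3987 cos 345° = 3851.15
Leg 3 (013°, 3269 m): east 3269 sin 13° = 735.36, north 3269 cos 13° = 3185.22
Net: 1124.53 east, 6785.79 north. Distance = √((1124.53)² + (6785.79)²) = 6878.334 m.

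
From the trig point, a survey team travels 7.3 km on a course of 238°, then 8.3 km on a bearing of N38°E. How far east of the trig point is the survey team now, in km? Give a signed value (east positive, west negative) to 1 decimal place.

Leg 1 (238°, 7.3 km): east 7.3 sin 238° = -6.19, north 7.3 cos 238° = -3.87
Leg 2 (N38°E, 8.3 km): east 8.3 sin 38° = 5.11, north 8.3 cos 38° = 6.54
Net east component: -1.08 km.

-1.1 km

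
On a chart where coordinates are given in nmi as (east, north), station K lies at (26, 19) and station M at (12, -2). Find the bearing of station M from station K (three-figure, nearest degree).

Δeast = 12 − 26 = -14.00; Δnorth = -2 − 19 = -21.00.
Bearing = atan2(Δeast, Δnorth) mod 360° = 213.69° ≈ 214°.

214°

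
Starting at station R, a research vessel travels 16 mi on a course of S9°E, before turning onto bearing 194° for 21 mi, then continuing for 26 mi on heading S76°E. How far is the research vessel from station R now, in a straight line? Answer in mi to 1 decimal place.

Leg 1 (S9°E, 16 mi): east 16 sin 171° = 2.50, north 16 cos 171° = -15.80
Leg 2 (194°, 21 mi): east 21 sin 194° = -5.08, north 21 cos 194° = -20.38
Leg 3 (S76°E, 26 mi): east 26 sin 104° = 25.23, north 26 cos 104° = -6.29
Net: 22.65 east, -42.47 north. Distance = √((22.65)² + (-42.47)²) = 48.132 mi.

48.1 mi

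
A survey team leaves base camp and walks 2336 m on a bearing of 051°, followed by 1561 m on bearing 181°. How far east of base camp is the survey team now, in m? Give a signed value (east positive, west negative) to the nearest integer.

Leg 1 (051°, 2336 m): east 2336 sin 51° = 1815.41, north 2336 cos 51° = 1470.09
Leg 2 (181°, 1561 m): east 1561 sin 181° = -27.24, north 1561 cos 181° = -1560.76
Net east component: 1788.17 m.

1788 m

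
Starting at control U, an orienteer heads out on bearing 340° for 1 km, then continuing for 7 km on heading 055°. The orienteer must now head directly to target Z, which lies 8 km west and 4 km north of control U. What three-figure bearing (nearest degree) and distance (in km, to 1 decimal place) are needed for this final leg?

266°, 13.4 km

Leg 1 (340°, 1 km): east 1 sin 340° = -0.34, north 1 cos 340° = 0.94
Leg 2 (055°, 7 km): east 7 sin 55° = 5.73, north 7 cos 55° = 4.02
Current position: (5.39, 4.95). Target: (-8, 4). Remaining: Δeast = -13.39, Δnorth = -0.95.
Bearing = atan2(-13.39, -0.95) mod 360° = 265.92°; distance = √((-13.39)² + (-0.95)²) = 13.426 km.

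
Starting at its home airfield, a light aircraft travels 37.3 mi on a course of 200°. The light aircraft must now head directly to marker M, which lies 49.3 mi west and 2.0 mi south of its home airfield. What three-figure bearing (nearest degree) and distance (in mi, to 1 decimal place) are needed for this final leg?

Leg 1 (200°, 37.3 mi): east 37.3 sin 200° = -12.76, north 37.3 cos 200° = -35.05
Current position: (-12.76, -35.05). Target: (-49.3, -2.0). Remaining: Δeast = -36.54, Δnorth = 33.05.
Bearing = atan2(-36.54, 33.05) mod 360° = 312.13°; distance = √((-36.54)² + (33.05)²) = 49.272 mi.

312°, 49.3 mi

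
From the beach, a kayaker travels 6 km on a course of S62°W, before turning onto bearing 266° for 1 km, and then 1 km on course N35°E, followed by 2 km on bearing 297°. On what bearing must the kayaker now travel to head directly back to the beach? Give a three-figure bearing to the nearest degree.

081°

Leg 1 (S62°W, 6 km): east 6 sin 242° = -5.30, north 6 cos 242° = -2.82
Leg 2 (266°, 1 km): east 1 sin 266° = -1.00, north 1 cos 266° = -0.07
Leg 3 (N35°E, 1 km): east 1 sin 35° = 0.57, north 1 cos 35° = 0.82
Leg 4 (297°, 2 km): east 2 sin 297° = -1.78, north 2 cos 297° = 0.91
Net displacement: -7.50 east, -1.16 north. Direction back to start is (7.50, 1.16): bearing = atan2(7.50, 1.16) mod 360° = 81.22° ≈ 081°.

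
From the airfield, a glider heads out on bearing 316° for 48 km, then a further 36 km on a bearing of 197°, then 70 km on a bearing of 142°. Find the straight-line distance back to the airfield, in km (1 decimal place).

55.1 km

Leg 1 (316°, 48 km): east 48 sin 316° = -33.34, north 48 cos 316° = 34.53
Leg 2 (197°, 36 km): east 36 sin 197° = -10.53, north 36 cos 197° = -34.43
Leg 3 (142°, 70 km): east 70 sin 142° = 43.10, north 70 cos 142° = -55.16
Net: -0.77 east, -55.06 north. Distance = √((-0.77)² + (-55.06)²) = 55.065 km.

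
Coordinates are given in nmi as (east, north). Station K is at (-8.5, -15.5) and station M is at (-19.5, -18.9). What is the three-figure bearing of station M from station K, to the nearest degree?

Δeast = -19.5 − -8.5 = -11.00; Δnorth = -18.9 − -15.5 = -3.40.
Bearing = atan2(Δeast, Δnorth) mod 360° = 252.82° ≈ 253°.

253°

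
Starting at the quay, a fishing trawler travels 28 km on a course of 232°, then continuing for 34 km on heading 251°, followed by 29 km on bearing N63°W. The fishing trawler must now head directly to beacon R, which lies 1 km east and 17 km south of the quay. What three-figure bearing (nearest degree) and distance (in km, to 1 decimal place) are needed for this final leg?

Leg 1 (232°, 28 km): east 28 sin 232° = -22.06, north 28 cos 232° = -17.24
Leg 2 (251°, 34 km): east 34 sin 251° = -32.15, north 34 cos 251° = -11.07
Leg 3 (N63°W, 29 km): east 29 sin 297° = -25.84, north 29 cos 297° = 13.17
Current position: (-80.05, -15.14). Target: (1, -17). Remaining: Δeast = 81.05, Δnorth = -1.86.
Bearing = atan2(81.05, -1.86) mod 360° = 91.31°; distance = √((81.05)² + (-1.86)²) = 81.072 km.

091°, 81.1 km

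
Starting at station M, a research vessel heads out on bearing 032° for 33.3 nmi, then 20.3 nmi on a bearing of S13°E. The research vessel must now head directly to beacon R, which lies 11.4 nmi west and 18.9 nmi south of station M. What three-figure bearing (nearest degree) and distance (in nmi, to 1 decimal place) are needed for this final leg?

231°, 43.3 nmi

Leg 1 (032°, 33.3 nmi): east 33.3 sin 32° = 17.65, north 33.3 cos 32° = 28.24
Leg 2 (S13°E, 20.3 nmi): east 20.3 sin 167° = 4.57, north 20.3 cos 167° = -19.78
Current position: (22.21, 8.46). Target: (-11.4, -18.9). Remaining: Δeast = -33.61, Δnorth = -27.36.
Bearing = atan2(-33.61, -27.36) mod 360° = 230.85°; distance = √((-33.61)² + (-27.36)²) = 43.341 nmi.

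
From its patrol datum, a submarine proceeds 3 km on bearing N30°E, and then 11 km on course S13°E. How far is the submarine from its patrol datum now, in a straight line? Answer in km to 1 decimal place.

Leg 1 (N30°E, 3 km): east 3 sin 30° = 1.50, north 3 cos 30° = 2.60
Leg 2 (S13°E, 11 km): east 11 sin 167° = 2.47, north 11 cos 167° = -10.72
Net: 3.97 east, -8.12 north. Distance = √((3.97)² + (-8.12)²) = 9.041 km.

9.0 km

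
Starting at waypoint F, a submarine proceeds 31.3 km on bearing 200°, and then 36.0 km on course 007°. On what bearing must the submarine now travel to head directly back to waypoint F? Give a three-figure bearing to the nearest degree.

Leg 1 (200°, 31.3 km): east 31.3 sin 200° = -10.71, north 31.3 cos 200° = -29.41
Leg 2 (007°, 36.0 km): east 36.0 sin 7° = 4.39, north 36.0 cos 7° = 35.73
Net displacement: -6.32 east, 6.32 north. Direction back to start is (6.32, -6.32): bearing = atan2(6.32, -6.32) mod 360° = 135.01° ≈ 135°.

135°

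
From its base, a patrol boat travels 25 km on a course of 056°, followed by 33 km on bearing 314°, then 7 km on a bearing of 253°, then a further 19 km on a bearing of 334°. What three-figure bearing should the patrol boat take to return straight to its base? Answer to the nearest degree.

Leg 1 (056°, 25 km): east 25 sin 56° = 20.73, north 25 cos 56° = 13.98
Leg 2 (314°, 33 km): east 33 sin 314° = -23.74, north 33 cos 314° = 22.92
Leg 3 (253°, 7 km): east 7 sin 253° = -6.69, north 7 cos 253° = -2.05
Leg 4 (334°, 19 km): east 19 sin 334° = -8.33, north 19 cos 334° = 17.08
Net displacement: -18.04 east, 51.93 north. Direction back to start is (18.04, -51.93): bearing = atan2(18.04, -51.93) mod 360° = 160.85° ≈ 161°.

161°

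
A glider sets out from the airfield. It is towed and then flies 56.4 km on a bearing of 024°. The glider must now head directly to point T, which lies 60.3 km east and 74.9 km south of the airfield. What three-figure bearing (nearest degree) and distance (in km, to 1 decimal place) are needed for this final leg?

164°, 131.8 km

Leg 1 (024°, 56.4 km): east 56.4 sin 24° = 22.94, north 56.4 cos 24° = 51.52
Current position: (22.94, 51.52). Target: (60.3, -74.9). Remaining: Δeast = 37.36, Δnorth = -126.42.
Bearing = atan2(37.36, -126.42) mod 360° = 163.54°; distance = √((37.36)² + (-126.42)²) = 131.829 km.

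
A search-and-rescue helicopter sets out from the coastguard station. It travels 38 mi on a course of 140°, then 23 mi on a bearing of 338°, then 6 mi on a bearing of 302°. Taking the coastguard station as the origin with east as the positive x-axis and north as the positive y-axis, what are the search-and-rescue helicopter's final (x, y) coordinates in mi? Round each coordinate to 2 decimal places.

Leg 1 (140°, 38 mi): east 38 sin 140° = 24.43, north 38 cos 140° = -29.11
Leg 2 (338°, 23 mi): east 23 sin 338° = -8.62, north 23 cos 338° = 21.33
Leg 3 (302°, 6 mi): east 6 sin 302° = -5.09, north 6 cos 302° = 3.18
Summing: 10.72 mi east, -4.60 mi north → (10.72, -4.60).

(10.72, -4.60)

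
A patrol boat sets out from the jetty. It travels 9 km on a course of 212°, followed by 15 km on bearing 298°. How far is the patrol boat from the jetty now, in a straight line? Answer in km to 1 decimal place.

Leg 1 (212°, 9 km): east 9 sin 212° = -4.77, north 9 cos 212° = -7.63
Leg 2 (298°, 15 km): east 15 sin 298° = -13.24, north 15 cos 298° = 7.04
Net: -18.01 east, -0.59 north. Distance = √((-18.01)² + (-0.59)²) = 18.023 km.

18.0 km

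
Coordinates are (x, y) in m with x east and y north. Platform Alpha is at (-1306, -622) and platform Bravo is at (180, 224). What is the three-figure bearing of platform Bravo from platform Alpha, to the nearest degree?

060°

Δeast = 180 − -1306 = 1486.00; Δnorth = 224 − -622 = 846.00.
Bearing = atan2(Δeast, Δnorth) mod 360° = 60.35° ≈ 060°.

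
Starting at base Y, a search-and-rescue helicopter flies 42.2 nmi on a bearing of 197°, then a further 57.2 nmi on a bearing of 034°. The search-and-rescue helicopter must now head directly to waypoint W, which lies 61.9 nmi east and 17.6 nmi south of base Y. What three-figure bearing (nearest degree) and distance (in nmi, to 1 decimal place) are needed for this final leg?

Leg 1 (197°, 42.2 nmi): east 42.2 sin 197° = -12.34, north 42.2 cos 197° = -40.36
Leg 2 (034°, 57.2 nmi): east 57.2 sin 34° = 31.99, north 57.2 cos 34° = 47.42
Current position: (19.65, 7.06). Target: (61.9, -17.6). Remaining: Δeast = 42.25, Δnorth = -24.66.
Bearing = atan2(42.25, -24.66) mod 360° = 120.27°; distance = √((42.25)² + (-24.66)²) = 48.925 nmi.

120°, 48.9 nmi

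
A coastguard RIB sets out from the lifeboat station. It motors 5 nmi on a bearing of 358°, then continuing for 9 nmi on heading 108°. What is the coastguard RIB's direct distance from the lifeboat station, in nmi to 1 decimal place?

Leg 1 (358°, 5 nmi): east 5 sin 358° = -0.17, north 5 cos 358° = 5.00
Leg 2 (108°, 9 nmi): east 9 sin 108° = 8.56, north 9 cos 108° = -2.78
Net: 8.39 east, 2.22 north. Distance = √((8.39)² + (2.22)²) = 8.673 nmi.

8.7 nmi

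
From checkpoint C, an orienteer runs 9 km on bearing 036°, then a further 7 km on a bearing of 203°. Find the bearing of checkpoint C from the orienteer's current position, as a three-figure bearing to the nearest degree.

252°

Leg 1 (036°, 9 km): east 9 sin 36° = 5.29, north 9 cos 36° = 7.28
Leg 2 (203°, 7 km): east 7 sin 203° = -2.74, north 7 cos 203° = -6.44
Net displacement: 2.55 east, 0.84 north. Direction back to start is (-2.55, -0.84): bearing = atan2(-2.55, -0.84) mod 360° = 251.85° ≈ 252°.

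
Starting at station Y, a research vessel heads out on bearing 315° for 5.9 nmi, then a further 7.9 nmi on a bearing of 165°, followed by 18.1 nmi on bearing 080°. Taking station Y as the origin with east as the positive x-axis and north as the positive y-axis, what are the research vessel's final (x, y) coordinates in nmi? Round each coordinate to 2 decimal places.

Leg 1 (315°, 5.9 nmi): east 5.9 sin 315° = -4.17, north 5.9 cos 315° = 4.17
Leg 2 (165°, 7.9 nmi): east 7.9 sin 165° = 2.04, north 7.9 cos 165° = -7.63
Leg 3 (080°, 18.1 nmi): east 18.1 sin 80° = 17.83, north 18.1 cos 80° = 3.14
Summing: 15.70 nmi east, -0.32 nmi north → (15.70, -0.32).

(15.70, -0.32)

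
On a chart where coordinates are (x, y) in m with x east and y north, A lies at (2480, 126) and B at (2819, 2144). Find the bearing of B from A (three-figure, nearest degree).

Δeast = 2819 − 2480 = 339.00; Δnorth = 2144 − 126 = 2018.00.
Bearing = atan2(Δeast, Δnorth) mod 360° = 9.54° ≈ 010°.

010°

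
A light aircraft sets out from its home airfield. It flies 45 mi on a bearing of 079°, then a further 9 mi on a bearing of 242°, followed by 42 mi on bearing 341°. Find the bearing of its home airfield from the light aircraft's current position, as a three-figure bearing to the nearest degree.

Leg 1 (079°, 45 mi): east 45 sin 79° = 44.17, north 45 cos 79° = 8.59
Leg 2 (242°, 9 mi): east 9 sin 242° = -7.95, north 9 cos 242° = -4.23
Leg 3 (341°, 42 mi): east 42 sin 341° = -13.67, north 42 cos 341° = 39.71
Net displacement: 22.55 east, 44.07 north. Direction back to start is (-22.55, -44.07): bearing = atan2(-22.55, -44.07) mod 360° = 207.10° ≈ 207°.

207°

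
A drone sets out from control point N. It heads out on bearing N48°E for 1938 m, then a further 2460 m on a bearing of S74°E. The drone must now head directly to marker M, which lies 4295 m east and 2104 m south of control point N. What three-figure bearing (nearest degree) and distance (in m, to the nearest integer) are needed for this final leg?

170°, 2766 m

Leg 1 (N48°E, 1938 m): east 1938 sin 48° = 1440.21, north 1938 cos 48° = 1296.78
Leg 2 (S74°E, 2460 m): east 2460 sin 106° = 2364.70, north 2460 cos 106° = -678.07
Current position: (3804.92, 618.71). Target: (4295, -2104). Remaining: Δeast = 490.08, Δnorth = -2722.71.
Bearing = atan2(490.08, -2722.71) mod 360° = 169.80°; distance = √((490.08)² + (-2722.71)²) = 2766.462 m.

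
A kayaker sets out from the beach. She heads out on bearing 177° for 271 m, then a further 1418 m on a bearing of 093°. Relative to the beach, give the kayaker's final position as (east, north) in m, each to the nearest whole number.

Leg 1 (177°, 271 m): east 271 sin 177° = 14.18, north 271 cos 177° = -270.63
Leg 2 (093°, 1418 m): east 1418 sin 93° = 1416.06, north 1418 cos 93° = -74.21
Summing: 1430.24 m east, -344.84 m north → (1430, -345).

(1430, -345)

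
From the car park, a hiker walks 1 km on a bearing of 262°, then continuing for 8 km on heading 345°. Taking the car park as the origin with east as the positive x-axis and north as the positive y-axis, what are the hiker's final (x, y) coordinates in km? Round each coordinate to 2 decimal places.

Leg 1 (262°, 1 km): east 1 sin 262° = -0.99, north 1 cos 262° = -0.14
Leg 2 (345°, 8 km): east 8 sin 345° = -2.07, north 8 cos 345° = 7.73
Summing: -3.06 km east, 7.59 km north → (-3.06, 7.59).

(-3.06, 7.59)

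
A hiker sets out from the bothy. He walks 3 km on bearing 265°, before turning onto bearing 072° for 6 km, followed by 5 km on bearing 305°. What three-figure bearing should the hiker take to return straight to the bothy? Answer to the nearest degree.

163°

Leg 1 (265°, 3 km): east 3 sin 265° = -2.99, north 3 cos 265° = -0.26
Leg 2 (072°, 6 km): east 6 sin 72° = 5.71, north 6 cos 72° = 1.85
Leg 3 (305°, 5 km): east 5 sin 305° = -4.10, north 5 cos 305° = 2.87
Net displacement: -1.38 east, 4.46 north. Direction back to start is (1.38, -4.46): bearing = atan2(1.38, -4.46) mod 360° = 162.83° ≈ 163°.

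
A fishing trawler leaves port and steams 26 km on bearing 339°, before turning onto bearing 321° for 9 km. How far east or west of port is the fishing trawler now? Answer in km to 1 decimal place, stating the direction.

Leg 1 (339°, 26 km): east 26 sin 339° = -9.32, north 26 cos 339° = 24.27
Leg 2 (321°, 9 km): east 9 sin 321° = -5.66, north 9 cos 321° = 6.99
Net east component: -14.98 km.

15.0 km west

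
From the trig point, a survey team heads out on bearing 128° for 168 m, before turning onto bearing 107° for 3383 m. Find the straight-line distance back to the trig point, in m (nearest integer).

3540 m

Leg 1 (128°, 168 m): east 168 sin 128° = 132.39, north 168 cos 128° = -103.43
Leg 2 (107°, 3383 m): east 3383 sin 107° = 3235.18, north 3383 cos 107° = -989.09
Net: 3367.56 east, -1092.52 north. Distance = √((3367.56)² + (-1092.52)²) = 3540.353 m.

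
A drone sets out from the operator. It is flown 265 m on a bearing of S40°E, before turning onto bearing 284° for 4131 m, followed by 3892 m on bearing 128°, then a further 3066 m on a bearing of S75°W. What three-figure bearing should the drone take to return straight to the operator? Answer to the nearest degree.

Leg 1 (S40°E, 265 m): east 265 sin 140° = 170.34, north 265 cos 140° = -203.00
Leg 2 (284°, 4131 m): east 4131 sin 284° = -4008.29, north 4131 cos 284° = 999.38
Leg 3 (128°, 3892 m): east 3892 sin 128° = 3066.94, north 3892 cos 128° = -2396.15
Leg 4 (S75°W, 3066 m): east 3066 sin 255° = -2961.53, north 3066 cos 255° = -793.54
Net displacement: -3732.54 east, -2393.32 north. Direction back to start is (3732.54, 2393.32): bearing = atan2(3732.54, 2393.32) mod 360° = 57.33° ≈ 057°.

057°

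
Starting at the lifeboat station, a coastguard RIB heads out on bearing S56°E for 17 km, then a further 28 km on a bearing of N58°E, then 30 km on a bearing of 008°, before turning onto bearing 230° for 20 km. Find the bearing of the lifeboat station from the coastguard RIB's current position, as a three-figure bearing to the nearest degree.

Leg 1 (S56°E, 17 km): east 17 sin 124° = 14.09, north 17 cos 124° = -9.51
Leg 2 (N58°E, 28 km): east 28 sin 58° = 23.75, north 28 cos 58° = 14.84
Leg 3 (008°, 30 km): east 30 sin 8° = 4.18, north 30 cos 8° = 29.71
Leg 4 (230°, 20 km): east 20 sin 230° = -15.32, north 20 cos 230° = -12.86
Net displacement: 26.69 east, 22.18 north. Direction back to start is (-26.69, -22.18): bearing = atan2(-26.69, -22.18) mod 360° = 230.27° ≈ 230°.

230°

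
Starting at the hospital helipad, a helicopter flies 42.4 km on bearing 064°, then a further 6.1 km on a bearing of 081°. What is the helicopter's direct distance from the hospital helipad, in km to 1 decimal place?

Leg 1 (064°, 42.4 km): east 42.4 sin 64° = 38.11, north 42.4 cos 64° = 18.59
Leg 2 (081°, 6.1 km): east 6.1 sin 81° = 6.02, north 6.1 cos 81° = 0.95
Net: 44.13 east, 19.54 north. Distance = √((44.13)² + (19.54)²) = 48.266 km.

48.3 km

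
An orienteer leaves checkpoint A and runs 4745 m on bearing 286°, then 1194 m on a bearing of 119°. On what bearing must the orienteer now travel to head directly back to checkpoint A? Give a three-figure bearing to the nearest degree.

102°

Leg 1 (286°, 4745 m): east 4745 sin 286° = -4561.19, north 4745 cos 286° = 1307.90
Leg 2 (119°, 1194 m): east 1194 sin 119° = 1044.30, north 1194 cos 119° = -578.86
Net displacement: -3516.89 east, 729.04 north. Direction back to start is (3516.89, -729.04): bearing = atan2(3516.89, -729.04) mod 360° = 101.71° ≈ 102°.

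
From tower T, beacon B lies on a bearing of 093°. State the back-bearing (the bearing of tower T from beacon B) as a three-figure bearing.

Back-bearing = 093° + 180° = 273°.

273°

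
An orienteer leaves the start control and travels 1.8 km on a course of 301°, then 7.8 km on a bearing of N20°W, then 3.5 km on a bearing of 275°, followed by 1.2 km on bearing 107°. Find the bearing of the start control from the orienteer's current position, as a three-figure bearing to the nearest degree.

141°

Leg 1 (301°, 1.8 km): east 1.8 sin 301° = -1.54, north 1.8 cos 301° = 0.93
Leg 2 (N20°W, 7.8 km): east 7.8 sin 340° = -2.67, north 7.8 cos 340° = 7.33
Leg 3 (275°, 3.5 km): east 3.5 sin 275° = -3.49, north 3.5 cos 275° = 0.31
Leg 4 (107°, 1.2 km): east 1.2 sin 107° = 1.15, north 1.2 cos 107° = -0.35
Net displacement: -6.55 east, 8.21 north. Direction back to start is (6.55, -8.21): bearing = atan2(6.55, -8.21) mod 360° = 141.42° ≈ 141°.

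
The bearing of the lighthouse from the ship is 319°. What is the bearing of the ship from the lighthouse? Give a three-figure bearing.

Back-bearing = 319° − 180° = 139°.

139°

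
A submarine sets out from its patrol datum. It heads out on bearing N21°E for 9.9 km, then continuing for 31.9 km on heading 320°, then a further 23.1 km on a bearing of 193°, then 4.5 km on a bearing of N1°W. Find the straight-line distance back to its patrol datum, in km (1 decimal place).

Leg 1 (N21°E, 9.9 km): east 9.9 sin 21° = 3.55, north 9.9 cos 21° = 9.24
Leg 2 (320°, 31.9 km): east 31.9 sin 320° = -20.50, north 31.9 cos 320° = 24.44
Leg 3 (193°, 23.1 km): east 23.1 sin 193° = -5.20, north 23.1 cos 193° = -22.51
Leg 4 (N1°W, 4.5 km): east 4.5 sin 359° = -0.08, north 4.5 cos 359° = 4.50
Net: -22.23 east, 15.67 north. Distance = √((-22.23)² + (15.67)²) = 27.200 km.

27.2 km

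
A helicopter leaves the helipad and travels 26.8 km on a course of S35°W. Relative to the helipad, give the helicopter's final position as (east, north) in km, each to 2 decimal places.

(-15.37, -21.95)

Leg 1 (S35°W, 26.8 km): east 26.8 sin 215° = -15.37, north 26.8 cos 215° = -21.95
Summing: -15.37 km east, -21.95 km north → (-15.37, -21.95).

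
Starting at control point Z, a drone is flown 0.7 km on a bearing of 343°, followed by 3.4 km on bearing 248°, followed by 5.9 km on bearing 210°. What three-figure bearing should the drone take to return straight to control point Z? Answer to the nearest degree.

048°

Leg 1 (343°, 0.7 km): east 0.7 sin 343° = -0.20, north 0.7 cos 343° = 0.67
Leg 2 (248°, 3.4 km): east 3.4 sin 248° = -3.15, north 3.4 cos 248° = -1.27
Leg 3 (210°, 5.9 km): east 5.9 sin 210° = -2.95, north 5.9 cos 210° = -5.11
Net displacement: -6.31 east, -5.71 north. Direction back to start is (6.31, 5.71): bearing = atan2(6.31, 5.71) mod 360° = 47.83° ≈ 048°.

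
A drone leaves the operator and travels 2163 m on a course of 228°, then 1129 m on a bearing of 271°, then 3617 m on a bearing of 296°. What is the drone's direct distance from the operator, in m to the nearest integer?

5989 m

Leg 1 (228°, 2163 m): east 2163 sin 228° = -1607.42, north 2163 cos 228° = -1447.33
Leg 2 (271°, 1129 m): east 1129 sin 271° = -1128.83, north 1129 cos 271° = 19.70
Leg 3 (296°, 3617 m): east 3617 sin 296° = -3250.94, north 3617 cos 296° = 1585.59
Net: -5987.19 east, 157.96 north. Distance = √((-5987.19)² + (157.96)²) = 5989.272 m.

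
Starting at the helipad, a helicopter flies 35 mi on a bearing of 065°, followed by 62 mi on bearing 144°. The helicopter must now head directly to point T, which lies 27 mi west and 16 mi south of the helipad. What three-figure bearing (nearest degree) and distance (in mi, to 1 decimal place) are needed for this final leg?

282°, 97.1 mi

Leg 1 (065°, 35 mi): east 35 sin 65° = 31.72, north 35 cos 65° = 14.79
Leg 2 (144°, 62 mi): east 62 sin 144° = 36.44, north 62 cos 144° = -50.16
Current position: (68.16, -35.37). Target: (-27, -16). Remaining: Δeast = -95.16, Δnorth = 19.37.
Bearing = atan2(-95.16, 19.37) mod 360° = 281.50°; distance = √((-95.16)² + (19.37)²) = 97.114 mi.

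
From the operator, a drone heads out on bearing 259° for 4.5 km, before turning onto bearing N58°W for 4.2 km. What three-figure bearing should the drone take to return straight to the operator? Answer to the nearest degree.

100°

Leg 1 (259°, 4.5 km): east 4.5 sin 259° = -4.42, north 4.5 cos 259° = -0.86
Leg 2 (N58°W, 4.2 km): east 4.2 sin 302° = -3.56, north 4.2 cos 302° = 2.23
Net displacement: -7.98 east, 1.37 north. Direction back to start is (7.98, -1.37): bearing = atan2(7.98, -1.37) mod 360° = 99.72° ≈ 100°.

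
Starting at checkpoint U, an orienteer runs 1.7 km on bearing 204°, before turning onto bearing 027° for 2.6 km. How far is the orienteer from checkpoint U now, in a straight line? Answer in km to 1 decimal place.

0.9 km

Leg 1 (204°, 1.7 km): east 1.7 sin 204° = -0.69, north 1.7 cos 204° = -1.55
Leg 2 (027°, 2.6 km): east 2.6 sin 27° = 1.18, north 2.6 cos 27° = 2.32
Net: 0.49 east, 0.76 north. Distance = √((0.49)² + (0.76)²) = 0.907 km.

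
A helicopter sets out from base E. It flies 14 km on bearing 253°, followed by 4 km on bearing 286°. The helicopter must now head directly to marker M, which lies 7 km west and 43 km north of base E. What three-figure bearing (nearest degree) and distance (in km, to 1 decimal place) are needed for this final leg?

Leg 1 (253°, 14 km): east 14 sin 253° = -13.39, north 14 cos 253° = -4.09
Leg 2 (286°, 4 km): east 4 sin 286° = -3.85, north 4 cos 286° = 1.10
Current position: (-17.23, -2.99). Target: (-7, 43). Remaining: Δeast = 10.23, Δnorth = 45.99.
Bearing = atan2(10.23, 45.99) mod 360° = 12.54°; distance = √((10.23)² + (45.99)²) = 47.115 km.

013°, 47.1 km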